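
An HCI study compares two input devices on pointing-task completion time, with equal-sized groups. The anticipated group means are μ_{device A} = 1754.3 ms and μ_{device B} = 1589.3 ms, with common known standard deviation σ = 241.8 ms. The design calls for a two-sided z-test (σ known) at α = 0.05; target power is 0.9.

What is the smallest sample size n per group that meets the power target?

Standardized effect: d = |μ_{device A} − μ_{device B}| / σ = |1754.3 − 1589.3| / 241.8 = 0.6824
For power 0.9 need Φ(δ − z_{0.025}) = 0.9, so δ = z_{0.025} + z_{0.10} = 1.960 + 1.282 = 3.242.
(For δ > 0 the lower-tail rejection region contributes negligibly to power, so the one-term inversion is standard.)
δ = d·√(n/2) ⇒ n = 2(δ/d)² = 2 × (3.242 / 0.6824)² = 45.13.
Round up to the next whole unit.

n = 46 per group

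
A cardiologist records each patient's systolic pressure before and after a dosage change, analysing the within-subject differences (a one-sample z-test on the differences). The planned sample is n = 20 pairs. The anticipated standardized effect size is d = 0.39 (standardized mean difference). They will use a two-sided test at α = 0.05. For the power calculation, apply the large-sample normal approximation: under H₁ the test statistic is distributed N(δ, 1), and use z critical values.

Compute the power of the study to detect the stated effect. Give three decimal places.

Power ≈ 0.415

Noncentrality parameter: δ = d·√n = 0.39 × √20 = 1.7441
Two-sided α = 0.05 → critical value z_{0.025} = 1.960.
Power = Φ(δ − 1.960) + Φ(−δ − 1.960) = Φ(-0.216) + Φ(-3.704) = 0.4146 + 0.0001 = 0.4147.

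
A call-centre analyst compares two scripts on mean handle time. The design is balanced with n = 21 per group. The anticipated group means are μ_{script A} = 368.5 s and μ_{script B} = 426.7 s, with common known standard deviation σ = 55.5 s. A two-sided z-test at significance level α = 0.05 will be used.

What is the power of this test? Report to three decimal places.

Standardized effect: d = |μ_{script A} − μ_{script B}| / σ = |368.5 − 426.7| / 55.5 = 1.0486
Noncentrality parameter: λ = d·√(n/2) = 1.0486 × √(21/2) = 3.3980
Critical value for a two-sided test at α = 0.05: z_{α/2} = 1.960.
Power = Φ(λ − 1.960) + Φ(−λ − 1.960) = Φ(1.438) + Φ(-5.358) = 0.9248 + 0.0000 = 0.9248.

Power ≈ 0.925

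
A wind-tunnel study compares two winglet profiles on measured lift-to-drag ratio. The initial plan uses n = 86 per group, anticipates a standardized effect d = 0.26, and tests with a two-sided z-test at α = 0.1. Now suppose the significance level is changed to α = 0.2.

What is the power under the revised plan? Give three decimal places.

δ = d·√(n/2) = 0.26 × √(86/2) = 1.7049 (unchanged). New critical value: z_{0.1} = 1.282.
Revised power = Φ(δ − 1.282) + Φ(−δ − 1.282) = Φ(0.423) + Φ(-2.986) = 0.6640 + 0.0014 = 0.6654.

Power ≈ 0.665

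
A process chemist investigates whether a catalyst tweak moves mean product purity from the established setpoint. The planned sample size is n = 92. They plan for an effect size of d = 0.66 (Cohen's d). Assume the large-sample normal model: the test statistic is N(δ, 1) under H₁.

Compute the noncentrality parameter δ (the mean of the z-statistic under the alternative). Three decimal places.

δ = d·√n = 0.66 × √92 = 6.3305

δ ≈ 6.330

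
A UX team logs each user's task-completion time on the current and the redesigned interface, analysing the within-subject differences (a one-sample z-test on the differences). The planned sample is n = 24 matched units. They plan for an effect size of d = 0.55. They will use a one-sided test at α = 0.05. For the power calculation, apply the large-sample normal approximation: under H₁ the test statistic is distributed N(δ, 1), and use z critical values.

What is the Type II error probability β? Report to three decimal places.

Noncentrality parameter: δ = d·√n = 0.55 × √24 = 2.6944
One-sided α = 0.05 → critical value z_{0.05} = 1.645.
Power = P(Z > 1.645 − δ) = Φ(1.050) = 0.8530.
Type II error: β = 1 − power = 1 − 0.8530 = 0.1470.

β ≈ 0.147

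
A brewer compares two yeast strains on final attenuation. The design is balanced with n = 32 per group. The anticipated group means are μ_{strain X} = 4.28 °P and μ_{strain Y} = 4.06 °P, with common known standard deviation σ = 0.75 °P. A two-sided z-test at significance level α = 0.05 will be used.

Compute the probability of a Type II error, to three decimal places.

β ≈ 0.783

Standardized effect: d = |μ_{strain X} − μ_{strain Y}| / σ = |4.28 − 4.06| / 0.75 = 0.2933
Noncentrality parameter: δ = d·√(n/2) = 0.2933 × √(32/2) = 1.1733
Two-sided α = 0.05 → critical value z_{0.025} = 1.960.
Power = Φ(δ − 1.960) + Φ(−δ − 1.960) = Φ(-0.787) + Φ(-3.133) = 0.2157 + 0.0009 = 0.2166.
Type II error: β = 1 − power = 1 − 0.2166 = 0.7834.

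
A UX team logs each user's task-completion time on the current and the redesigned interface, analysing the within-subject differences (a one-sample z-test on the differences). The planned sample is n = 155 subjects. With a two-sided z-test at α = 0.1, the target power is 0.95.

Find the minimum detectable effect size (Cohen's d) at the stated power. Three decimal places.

Required noncentrality: δ = z_{0.05} + z_{0.05} = 1.645 + 1.645 = 3.290.
(Lower-tail contribution to power is negligible for δ > 0.)
δ = d·√n ⇒ d = δ/√n = 3.290/√155 = 0.2642.

d ≈ 0.264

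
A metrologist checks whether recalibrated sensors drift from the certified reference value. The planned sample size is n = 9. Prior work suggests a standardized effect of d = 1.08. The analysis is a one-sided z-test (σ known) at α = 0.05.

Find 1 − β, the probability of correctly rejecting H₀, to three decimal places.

Noncentrality parameter: δ = d·√n = 1.08 × √9 = 3.2400
One-sided α = 0.05 → critical value z_{0.05} = 1.645.
Power = P(Z > 1.645 − δ) = Φ(1.595) = 0.9447.

Power ≈ 0.945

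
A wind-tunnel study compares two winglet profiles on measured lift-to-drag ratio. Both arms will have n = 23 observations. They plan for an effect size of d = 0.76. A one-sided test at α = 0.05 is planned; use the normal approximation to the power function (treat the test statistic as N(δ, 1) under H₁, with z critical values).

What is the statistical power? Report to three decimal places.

Power ≈ 0.824

Noncentrality parameter: δ = d·√(n/2) = 0.76 × √(23/2) = 2.5773
One-sided α = 0.05 → critical value z_{0.05} = 1.645.
Power = P(Z > 1.645 − δ) = Φ(0.932) = 0.8244.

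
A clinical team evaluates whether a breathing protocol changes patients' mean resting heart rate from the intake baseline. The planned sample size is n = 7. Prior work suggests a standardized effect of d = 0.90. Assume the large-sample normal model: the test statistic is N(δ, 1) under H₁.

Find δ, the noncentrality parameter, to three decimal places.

δ ≈ 2.381

The noncentrality parameter scales effect size by the design's sample-size factor: δ = d·√n = 0.90 × √7 = 2.3812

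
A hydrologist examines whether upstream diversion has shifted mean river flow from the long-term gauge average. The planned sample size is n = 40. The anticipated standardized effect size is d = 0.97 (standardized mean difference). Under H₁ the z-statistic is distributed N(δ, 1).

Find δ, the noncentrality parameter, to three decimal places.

δ ≈ 6.135

The noncentrality parameter scales effect size by the design's sample-size factor: δ = d·√n = 0.97 × √40 = 6.1348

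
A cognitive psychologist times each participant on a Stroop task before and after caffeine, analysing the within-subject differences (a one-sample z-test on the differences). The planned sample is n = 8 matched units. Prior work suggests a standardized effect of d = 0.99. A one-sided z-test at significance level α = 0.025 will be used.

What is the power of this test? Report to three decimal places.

Power ≈ 0.800

Noncentrality parameter: δ = d·√n = 0.99 × √8 = 2.8001
One-sided α = 0.025 → critical value z_{0.025} = 1.960.
Power = P(Z > 1.960 − δ) = Φ(0.840) = 0.7996.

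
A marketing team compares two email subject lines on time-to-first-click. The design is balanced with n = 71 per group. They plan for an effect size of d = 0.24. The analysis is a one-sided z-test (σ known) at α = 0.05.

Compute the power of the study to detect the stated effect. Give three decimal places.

Noncentrality parameter: δ = d·√(n/2) = 0.24 × √(71/2) = 1.4300
One-sided α = 0.05 → critical value z_{0.05} = 1.645.
Power = Φ(δ − 1.645) = Φ(-0.215) = 0.4149.

Power ≈ 0.415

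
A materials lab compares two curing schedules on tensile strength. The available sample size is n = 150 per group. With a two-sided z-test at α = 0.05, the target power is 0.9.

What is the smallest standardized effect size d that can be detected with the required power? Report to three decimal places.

Need Φ(δ − 1.960) = 0.9, so δ = 1.960 + 1.282 = 3.242.
(Lower-tail contribution to power is negligible for δ > 0.)
δ = d·√(n/2) ⇒ d = δ/√(n/2) = 3.242/√(150/2) = 0.3743.

d ≈ 0.374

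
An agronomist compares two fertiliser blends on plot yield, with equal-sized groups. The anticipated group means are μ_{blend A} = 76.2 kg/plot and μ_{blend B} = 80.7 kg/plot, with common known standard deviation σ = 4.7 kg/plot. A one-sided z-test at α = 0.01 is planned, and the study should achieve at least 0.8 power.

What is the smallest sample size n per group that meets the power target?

Standardized effect: d = |μ_{blend A} − μ_{blend B}| / σ = |76.2 − 80.7| / 4.7 = 0.9574
Set Φ(δ − 2.326) = 0.8; then δ − 2.326 = Φ⁻¹(0.8) = 0.842, giving δ = 3.168.
δ = d·√(n/2) ⇒ n = 2(δ/d)² = 2 × (3.168 / 0.9574)² = 21.90.
Round up to the next whole unit.

n = 22 per group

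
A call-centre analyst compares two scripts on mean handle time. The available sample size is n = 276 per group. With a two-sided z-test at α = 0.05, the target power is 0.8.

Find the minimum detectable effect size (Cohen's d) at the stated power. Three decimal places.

Required noncentrality: δ = z_{0.025} + z_{0.20} = 1.960 + 0.842 = 2.802.
(The second rejection-region term Φ(−δ − z_{α/2}) is negligible and dropped.)
δ = d·√(n/2) ⇒ d = δ/√(n/2) = 2.802/√(276/2) = 0.2385.

d ≈ 0.238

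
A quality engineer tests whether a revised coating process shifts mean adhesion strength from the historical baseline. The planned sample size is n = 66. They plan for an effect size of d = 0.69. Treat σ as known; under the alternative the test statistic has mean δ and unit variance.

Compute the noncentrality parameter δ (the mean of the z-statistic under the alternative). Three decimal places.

δ ≈ 5.606

The noncentrality parameter scales effect size by the design's sample-size factor: δ = d·√n = 0.69 × √66 = 5.6056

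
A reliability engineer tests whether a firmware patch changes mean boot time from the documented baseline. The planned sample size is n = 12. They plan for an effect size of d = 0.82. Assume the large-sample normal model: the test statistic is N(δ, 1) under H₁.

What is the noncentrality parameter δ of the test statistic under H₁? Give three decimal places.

δ ≈ 2.841

δ = d·√n = 0.82 × √12 = 2.8406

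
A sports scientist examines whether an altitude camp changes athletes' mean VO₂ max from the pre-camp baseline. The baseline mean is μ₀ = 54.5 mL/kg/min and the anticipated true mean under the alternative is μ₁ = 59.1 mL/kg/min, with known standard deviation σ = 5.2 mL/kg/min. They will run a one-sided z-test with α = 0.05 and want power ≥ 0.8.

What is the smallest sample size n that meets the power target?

Standardized effect: d = |μ₁ − μ₀| / σ = |59.1 − 54.5| / 5.2 = 0.8846
For power 0.8 need Φ(δ − z_{0.05}) = 0.8, so δ = z_{0.05} + z_{0.20} = 1.645 + 0.842 = 2.486.
δ = d·√n ⇒ n = (δ/d)² = (2.486 / 0.8846)² = 7.90.
Rounding up, n = 8.

n = 8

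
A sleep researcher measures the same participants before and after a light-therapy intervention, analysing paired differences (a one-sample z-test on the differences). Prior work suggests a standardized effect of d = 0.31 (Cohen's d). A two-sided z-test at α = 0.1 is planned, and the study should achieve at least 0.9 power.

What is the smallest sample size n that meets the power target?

For power 0.9 need Φ(δ − z_{0.05}) = 0.9, so δ = z_{0.05} + z_{0.10} = 1.645 + 1.282 = 2.926.
(Ignoring the negligible lower-tail rejection probability gives the usual closed-form inversion.)
δ = d·√n ⇒ n = (δ/d)² = (2.926 / 0.31)² = 89.11.
Round up to the next whole unit.

n = 90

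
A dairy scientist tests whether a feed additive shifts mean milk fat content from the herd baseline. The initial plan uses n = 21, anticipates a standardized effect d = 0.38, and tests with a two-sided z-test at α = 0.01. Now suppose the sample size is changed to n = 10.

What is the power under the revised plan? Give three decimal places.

Power ≈ 0.085

With n = 10: δ = d·√n = 0.38 × √10 = 1.2017. Critical value z_{0.005} = 2.576.
Revised power = Φ(δ − 2.576) + Φ(−δ − 2.576) = Φ(-1.374) + Φ(-3.777) = 0.0847 + 0.0001 = 0.0848.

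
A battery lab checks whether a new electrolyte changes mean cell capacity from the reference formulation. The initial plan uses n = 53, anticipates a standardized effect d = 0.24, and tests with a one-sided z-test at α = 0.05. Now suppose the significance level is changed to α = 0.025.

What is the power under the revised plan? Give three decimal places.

δ = d·√n = 0.24 × √53 = 1.7472 (unchanged). New critical value: z_{0.025} = 1.960.
Revised power = Φ(δ − 1.960) = Φ(-0.213) = 0.4158.

Power ≈ 0.416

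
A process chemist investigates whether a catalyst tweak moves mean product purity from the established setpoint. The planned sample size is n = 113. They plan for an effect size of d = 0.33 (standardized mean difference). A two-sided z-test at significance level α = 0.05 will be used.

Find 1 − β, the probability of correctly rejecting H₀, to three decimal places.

Noncentrality parameter: δ = d·√n = 0.33 × √113 = 3.5079
Critical value for a two-sided test at α = 0.05: z_{α/2} = 1.960.
Power = Φ(δ − 1.960) + Φ(−δ − 1.960) = Φ(1.548) + Φ(-5.468) = 0.9392 + 0.0000 = 0.9392.

Power ≈ 0.939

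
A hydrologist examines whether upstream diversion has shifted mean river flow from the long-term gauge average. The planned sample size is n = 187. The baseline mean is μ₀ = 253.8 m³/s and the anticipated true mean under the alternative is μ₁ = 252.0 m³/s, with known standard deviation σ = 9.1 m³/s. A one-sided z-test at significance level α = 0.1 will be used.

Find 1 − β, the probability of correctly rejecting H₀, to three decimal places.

Standardized effect: d = |μ₁ − μ₀| / σ = |252.0 − 253.8| / 9.1 = 0.1978
Noncentrality parameter: δ = d·√n = 0.1978 × √187 = 2.7049
Critical value for a one-sided test at α = 0.1: z_α = 1.282.
Power = Φ(δ − 1.282) = Φ(1.423) = 0.9227.

Power ≈ 0.923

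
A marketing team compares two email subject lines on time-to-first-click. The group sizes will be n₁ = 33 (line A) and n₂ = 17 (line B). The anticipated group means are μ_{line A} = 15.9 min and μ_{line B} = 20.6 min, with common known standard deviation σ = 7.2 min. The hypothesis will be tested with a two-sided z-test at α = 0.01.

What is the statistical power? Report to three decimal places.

Standardized effect: d = |μ_{line A} − μ_{line B}| / σ = |15.9 − 20.6| / 7.2 = 0.6528
Noncentrality parameter: δ = d / √(1/n₁ + 1/n₂) = 0.6528 / √(1/33 + 1/17) = 2.1866
Critical value for a two-sided test at α = 0.01: z_{α/2} = 2.576.
Power = Φ(δ − 2.576) + Φ(−δ − 2.576) = Φ(-0.389) + Φ(-4.762) = 0.3485 + 0.0000 = 0.3485.

Power ≈ 0.349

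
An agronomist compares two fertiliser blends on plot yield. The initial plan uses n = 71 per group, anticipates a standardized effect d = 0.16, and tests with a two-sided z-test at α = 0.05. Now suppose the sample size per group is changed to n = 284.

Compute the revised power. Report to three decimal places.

With n = 284 per group: δ = d·√(n/2) = 0.16 × √(284/2) = 1.9066. Critical value z_{0.025} = 1.960.
Revised power = Φ(δ − 1.960) + Φ(−δ − 1.960) = Φ(-0.053) + Φ(-3.867) = 0.4787 + 0.0001 = 0.4788.

Power ≈ 0.479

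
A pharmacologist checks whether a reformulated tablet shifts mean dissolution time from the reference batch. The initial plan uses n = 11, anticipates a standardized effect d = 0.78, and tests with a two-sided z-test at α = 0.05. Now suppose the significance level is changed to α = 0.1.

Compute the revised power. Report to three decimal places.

δ = d·√n = 0.78 × √11 = 2.5870 (unchanged). New critical value: z_{0.05} = 1.645.
Revised power = Φ(δ − 1.645) + Φ(−δ − 1.645) = Φ(0.942) + Φ(-4.232) = 0.8269 + 0.0000 = 0.8269.

Power ≈ 0.827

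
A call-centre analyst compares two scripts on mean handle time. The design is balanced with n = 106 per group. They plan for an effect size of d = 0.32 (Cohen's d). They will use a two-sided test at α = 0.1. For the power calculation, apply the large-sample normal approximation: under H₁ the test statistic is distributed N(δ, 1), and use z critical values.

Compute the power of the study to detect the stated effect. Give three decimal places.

Power ≈ 0.753

Noncentrality parameter: δ = d·√(n/2) = 0.32 × √(106/2) = 2.3296
Critical value for a two-sided test at α = 0.1: z_{α/2} = 1.645.
Power = Φ(δ − 1.645) + Φ(−δ − 1.645) = Φ(0.685) + Φ(-3.974) = 0.7533 + 0.0000 = 0.7533.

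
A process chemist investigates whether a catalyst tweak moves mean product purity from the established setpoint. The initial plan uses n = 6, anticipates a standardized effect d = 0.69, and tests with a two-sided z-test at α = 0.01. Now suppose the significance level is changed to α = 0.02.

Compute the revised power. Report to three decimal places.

Power ≈ 0.262

δ = d·√n = 0.69 × √6 = 1.6901 (unchanged). New critical value: z_{0.01} = 2.326.
Revised power = Φ(δ − 2.326) + Φ(−δ − 2.326) = Φ(-0.636) + Φ(-4.016) = 0.2623 + 0.0000 = 0.2624.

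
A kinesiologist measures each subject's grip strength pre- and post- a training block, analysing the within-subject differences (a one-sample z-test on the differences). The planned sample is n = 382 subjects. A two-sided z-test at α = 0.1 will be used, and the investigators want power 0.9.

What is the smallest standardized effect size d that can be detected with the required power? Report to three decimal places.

d ≈ 0.150

Required noncentrality: δ = z_{0.05} + z_{0.10} = 1.645 + 1.282 = 2.926.
(The second rejection-region term Φ(−δ − z_{α/2}) is negligible and dropped.)
δ = d·√n ⇒ d = δ/√n = 2.926/√382 = 0.1497.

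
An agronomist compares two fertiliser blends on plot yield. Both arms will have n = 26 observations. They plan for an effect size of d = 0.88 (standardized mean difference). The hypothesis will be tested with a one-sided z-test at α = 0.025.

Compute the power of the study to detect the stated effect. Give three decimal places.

Power ≈ 0.887

Noncentrality parameter: δ = d·√(n/2) = 0.88 × √(26/2) = 3.1729
Critical value for a one-sided test at α = 0.025: z_α = 1.960.
Power = Φ(δ − 1.960) = Φ(1.213) = 0.8874.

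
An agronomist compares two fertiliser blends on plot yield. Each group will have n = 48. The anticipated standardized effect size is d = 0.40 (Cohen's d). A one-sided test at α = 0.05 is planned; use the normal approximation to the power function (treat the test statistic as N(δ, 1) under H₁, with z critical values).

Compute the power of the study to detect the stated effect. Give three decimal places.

Power ≈ 0.624

Noncentrality parameter: δ = d·√(n/2) = 0.40 × √(48/2) = 1.9596
One-sided α = 0.05 → critical value z_{0.05} = 1.645.
Power = P(Z > 1.645 − δ) = Φ(0.315) = 0.6235.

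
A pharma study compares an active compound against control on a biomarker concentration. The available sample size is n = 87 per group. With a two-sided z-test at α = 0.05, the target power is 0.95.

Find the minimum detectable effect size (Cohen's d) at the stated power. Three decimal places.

Required noncentrality: δ = z_{0.025} + z_{0.05} = 1.960 + 1.645 = 3.605.
(The second rejection-region term Φ(−δ − z_{α/2}) is negligible and dropped.)
δ = d·√(n/2) ⇒ d = δ/√(n/2) = 3.605/√(87/2) = 0.5466.

d ≈ 0.547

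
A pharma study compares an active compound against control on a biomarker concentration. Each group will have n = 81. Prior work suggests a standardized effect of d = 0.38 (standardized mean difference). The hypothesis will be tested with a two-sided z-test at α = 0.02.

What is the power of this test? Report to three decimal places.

Noncentrality parameter: δ = d·√(n/2) = 0.38 × √(81/2) = 2.4183
Critical value for a two-sided test at α = 0.02: z_{α/2} = 2.326.
Power = Φ(δ − 2.326) + Φ(−δ − 2.326) = Φ(0.092) + Φ(-4.745) = 0.5366 + 0.0000 = 0.5366.

Power ≈ 0.537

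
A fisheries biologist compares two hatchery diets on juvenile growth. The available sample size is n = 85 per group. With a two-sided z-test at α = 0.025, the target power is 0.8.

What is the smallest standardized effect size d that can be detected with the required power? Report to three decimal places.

d ≈ 0.473

Need Φ(δ − 2.241) = 0.8, so δ = 2.241 + 0.842 = 3.083.
(Lower-tail contribution to power is negligible for δ > 0.)
δ = d·√(n/2) ⇒ d = δ/√(n/2) = 3.083/√(85/2) = 0.4729.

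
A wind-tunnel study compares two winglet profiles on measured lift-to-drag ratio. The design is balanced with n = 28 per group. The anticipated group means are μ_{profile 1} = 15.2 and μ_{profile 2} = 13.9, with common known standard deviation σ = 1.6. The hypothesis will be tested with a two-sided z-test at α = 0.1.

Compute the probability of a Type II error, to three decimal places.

Standardized effect: d = |μ_{profile 1} − μ_{profile 2}| / σ = |15.2 − 13.9| / 1.6 = 0.8125
Noncentrality parameter: δ = d·√(n/2) = 0.8125 × √(28/2) = 3.0401
Critical value for a two-sided test at α = 0.1: z_{α/2} = 1.645.
Power = Φ(δ − 1.645) + Φ(−δ − 1.645) = Φ(1.395) + Φ(-4.685) = 0.9185 + 0.0000 = 0.9185.
Type II error: β = 1 − power = 1 − 0.9185 = 0.0815.

β ≈ 0.081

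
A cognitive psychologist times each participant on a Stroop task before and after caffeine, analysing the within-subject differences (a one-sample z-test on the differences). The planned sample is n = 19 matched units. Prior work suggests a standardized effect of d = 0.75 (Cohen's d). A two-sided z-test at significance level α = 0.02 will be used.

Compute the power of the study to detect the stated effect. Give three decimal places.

Power ≈ 0.827

Noncentrality parameter: δ = d·√n = 0.75 × √19 = 3.2692
Two-sided α = 0.02 → critical value z_{0.01} = 2.326.
Power = Φ(δ − 2.326) + Φ(−δ − 2.326) = Φ(0.943) + Φ(-5.596) = 0.8271 + 0.0000 = 0.8271.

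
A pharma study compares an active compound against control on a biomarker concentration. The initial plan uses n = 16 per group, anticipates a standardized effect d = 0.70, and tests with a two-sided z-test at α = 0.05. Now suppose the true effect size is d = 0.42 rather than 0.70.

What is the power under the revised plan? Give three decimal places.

With d = 0.42: δ = d·√(n/2) = 0.42 × √(16/2) = 1.1879. Critical value z_{0.025} = 1.960.
Revised power = Φ(δ − 1.960) + Φ(−δ − 1.960) = Φ(-0.772) + Φ(-3.148) = 0.2200 + 0.0008 = 0.2209.

Power ≈ 0.221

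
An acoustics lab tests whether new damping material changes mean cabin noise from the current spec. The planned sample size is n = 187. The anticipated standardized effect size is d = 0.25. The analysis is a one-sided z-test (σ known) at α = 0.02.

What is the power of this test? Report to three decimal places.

Noncentrality parameter: δ = d·√n = 0.25 × √187 = 3.4187
One-sided α = 0.02 → critical value z_{0.02} = 2.054.
Power = P(Z > 2.054 − δ) = Φ(1.365) = 0.9139.

Power ≈ 0.914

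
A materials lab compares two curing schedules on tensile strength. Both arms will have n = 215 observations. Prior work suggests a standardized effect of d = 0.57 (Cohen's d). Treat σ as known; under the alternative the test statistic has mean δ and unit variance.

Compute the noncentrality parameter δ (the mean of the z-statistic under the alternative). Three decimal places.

δ ≈ 5.910

The noncentrality parameter scales effect size by the design's sample-size factor: δ = d·√(n/2) = 0.57 × √(215/2) = 5.9099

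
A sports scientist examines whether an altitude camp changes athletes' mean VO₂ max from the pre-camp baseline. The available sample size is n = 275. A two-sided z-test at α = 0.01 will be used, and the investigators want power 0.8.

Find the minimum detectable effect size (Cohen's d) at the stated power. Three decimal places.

Required noncentrality: δ = z_{0.005} + z_{0.20} = 2.576 + 0.842 = 3.417.
(The second rejection-region term Φ(−δ − z_{α/2}) is negligible and dropped.)
δ = d·√n ⇒ d = δ/√n = 3.417/√275 = 0.2061.

d ≈ 0.206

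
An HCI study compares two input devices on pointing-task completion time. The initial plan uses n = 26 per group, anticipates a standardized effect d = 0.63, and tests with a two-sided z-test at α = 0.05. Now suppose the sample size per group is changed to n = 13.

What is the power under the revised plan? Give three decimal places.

With n = 13 per group: δ = d·√(n/2) = 0.63 × √(13/2) = 1.6062. Critical value z_{0.025} = 1.960.
Revised power = Φ(δ − 1.960) + Φ(−δ − 1.960) = Φ(-0.354) + Φ(-3.566) = 0.3618 + 0.0002 = 0.3619.

Power ≈ 0.362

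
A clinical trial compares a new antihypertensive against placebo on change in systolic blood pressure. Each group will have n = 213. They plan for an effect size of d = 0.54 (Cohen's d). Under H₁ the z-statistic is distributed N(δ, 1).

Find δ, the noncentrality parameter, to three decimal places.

δ = d·√(n/2) = 0.54 × √(213/2) = 5.5727

δ ≈ 5.573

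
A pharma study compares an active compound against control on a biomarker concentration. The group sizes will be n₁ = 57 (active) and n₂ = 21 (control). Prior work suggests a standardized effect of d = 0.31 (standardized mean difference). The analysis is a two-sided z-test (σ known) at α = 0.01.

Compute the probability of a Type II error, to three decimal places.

β ≈ 0.913

Noncentrality parameter: δ = d / √(1/n₁ + 1/n₂) = 0.31 / √(1/57 + 1/21) = 1.2144
Critical value for a two-sided test at α = 0.01: z_{α/2} = 2.576.
Power = Φ(δ − 2.576) + Φ(−δ − 2.576) = Φ(-1.361) + Φ(-3.790) = 0.0867 + 0.0001 = 0.0868.
Type II error: β = 1 − power = 1 − 0.0868 = 0.9132.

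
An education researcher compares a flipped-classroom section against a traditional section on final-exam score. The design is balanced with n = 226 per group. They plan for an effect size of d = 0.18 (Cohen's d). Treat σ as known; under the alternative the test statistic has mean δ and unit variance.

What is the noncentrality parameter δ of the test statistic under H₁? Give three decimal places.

δ = d·√(n/2) = 0.18 × √(226/2) = 1.9134

δ ≈ 1.913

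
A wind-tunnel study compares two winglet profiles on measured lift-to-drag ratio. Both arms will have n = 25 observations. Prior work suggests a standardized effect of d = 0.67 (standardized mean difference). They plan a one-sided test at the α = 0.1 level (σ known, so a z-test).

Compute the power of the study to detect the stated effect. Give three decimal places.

Noncentrality parameter: δ = d·√(n/2) = 0.67 × √(25/2) = 2.3688
Critical value for a one-sided test at α = 0.1: z_α = 1.282.
Power = Φ(δ − 1.282) = Φ(1.087) = 0.8615.

Power ≈ 0.862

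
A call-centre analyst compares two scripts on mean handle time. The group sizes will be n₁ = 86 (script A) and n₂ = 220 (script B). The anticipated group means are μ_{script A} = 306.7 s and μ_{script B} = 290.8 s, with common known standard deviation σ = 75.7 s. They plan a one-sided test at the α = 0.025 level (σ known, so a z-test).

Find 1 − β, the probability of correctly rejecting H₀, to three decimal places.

Power ≈ 0.379

Standardized effect: d = |μ_{script A} − μ_{script B}| / σ = |306.7 − 290.8| / 75.7 = 0.2100
Noncentrality parameter: δ = d / √(1/n₁ + 1/n₂) = 0.2100 / √(1/86 + 1/220) = 1.6516
One-sided α = 0.025 → critical value z_{0.025} = 1.960.
Power = P(Z > 1.960 − δ) = Φ(-0.308) = 0.3789.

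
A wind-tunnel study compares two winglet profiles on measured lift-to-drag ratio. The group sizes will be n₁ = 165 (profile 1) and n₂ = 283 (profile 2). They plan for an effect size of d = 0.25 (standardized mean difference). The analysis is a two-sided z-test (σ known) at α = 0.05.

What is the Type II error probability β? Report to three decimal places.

Noncentrality parameter: δ = d / √(1/n₁ + 1/n₂) = 0.25 / √(1/165 + 1/283) = 2.5523
Two-sided α = 0.05 → critical value z_{0.025} = 1.960.
Power = Φ(δ − 1.960) + Φ(−δ − 1.960) = Φ(0.592) + Φ(-4.512) = 0.7232 + 0.0000 = 0.7232.
Type II error: β = 1 − power = 1 − 0.7232 = 0.2768.

β ≈ 0.277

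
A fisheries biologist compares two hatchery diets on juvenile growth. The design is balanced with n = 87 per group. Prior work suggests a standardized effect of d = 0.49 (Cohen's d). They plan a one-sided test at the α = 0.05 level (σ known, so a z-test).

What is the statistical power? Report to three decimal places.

Noncentrality parameter: δ = d·√(n/2) = 0.49 × √(87/2) = 3.2318
One-sided α = 0.05 → critical value z_{0.05} = 1.645.
Power = P(Z > 1.645 − δ) = Φ(1.587) = 0.9437.

Power ≈ 0.944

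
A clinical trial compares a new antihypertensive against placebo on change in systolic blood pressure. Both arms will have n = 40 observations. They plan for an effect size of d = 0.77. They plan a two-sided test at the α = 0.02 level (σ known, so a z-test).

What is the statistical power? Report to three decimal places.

Power ≈ 0.868

Noncentrality parameter: δ = d·√(n/2) = 0.77 × √(40/2) = 3.4435
Two-sided α = 0.02 → critical value z_{0.01} = 2.326.
Power = Φ(δ − 2.326) + Φ(−δ − 2.326) = Φ(1.117) + Φ(-5.770) = 0.8680 + 0.0000 = 0.8680.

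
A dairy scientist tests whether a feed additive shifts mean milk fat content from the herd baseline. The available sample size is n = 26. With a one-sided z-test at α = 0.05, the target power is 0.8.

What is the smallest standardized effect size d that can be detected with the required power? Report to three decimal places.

d ≈ 0.488

Need Φ(δ − 1.645) = 0.8, so δ = 1.645 + 0.842 = 2.486.
δ = d·√n ⇒ d = δ/√n = 2.486/√26 = 0.4876.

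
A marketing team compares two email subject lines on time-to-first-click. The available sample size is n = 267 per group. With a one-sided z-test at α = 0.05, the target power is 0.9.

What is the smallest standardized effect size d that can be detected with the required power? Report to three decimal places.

d ≈ 0.253

Required noncentrality: δ = z_{0.05} + z_{0.10} = 1.645 + 1.282 = 2.926.
δ = d·√(n/2) ⇒ d = δ/√(n/2) = 2.926/√(267/2) = 0.2533.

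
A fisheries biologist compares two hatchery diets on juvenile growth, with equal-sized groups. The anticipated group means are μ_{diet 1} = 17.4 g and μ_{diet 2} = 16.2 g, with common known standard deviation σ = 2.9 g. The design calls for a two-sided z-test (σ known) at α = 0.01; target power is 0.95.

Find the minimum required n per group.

n = 209 per group

Standardized effect: d = |μ_{diet 1} − μ_{diet 2}| / σ = |17.4 − 16.2| / 2.9 = 0.4138
Set Φ(δ − 2.576) = 0.95; then δ − 2.576 = Φ⁻¹(0.95) = 1.645, giving δ = 4.221.
(For δ > 0 the lower-tail rejection region contributes negligibly to power, so the one-term inversion is standard.)
δ = d·√(n/2) ⇒ n = 2(δ/d)² = 2 × (4.221 / 0.4138)² = 208.08.
Rounding up, n = 209 per group.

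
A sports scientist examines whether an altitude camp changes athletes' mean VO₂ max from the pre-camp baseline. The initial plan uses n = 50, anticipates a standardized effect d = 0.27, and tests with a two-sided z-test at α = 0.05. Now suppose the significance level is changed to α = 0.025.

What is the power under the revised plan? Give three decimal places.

δ = d·√n = 0.27 × √50 = 1.9092 (unchanged). New critical value: z_{0.0125} = 2.241.
Revised power = Φ(δ − 2.241) + Φ(−δ − 2.241) = Φ(-0.332) + Φ(-4.151) = 0.3699 + 0.0000 = 0.3699.

Power ≈ 0.370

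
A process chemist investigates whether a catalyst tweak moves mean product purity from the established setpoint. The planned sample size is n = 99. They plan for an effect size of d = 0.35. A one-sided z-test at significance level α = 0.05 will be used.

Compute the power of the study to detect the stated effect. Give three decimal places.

Noncentrality parameter: δ = d·√n = 0.35 × √99 = 3.4825
One-sided α = 0.05 → critical value z_{0.05} = 1.645.
Power = P(Z > 1.645 − δ) = Φ(1.838) = 0.9669.

Power ≈ 0.967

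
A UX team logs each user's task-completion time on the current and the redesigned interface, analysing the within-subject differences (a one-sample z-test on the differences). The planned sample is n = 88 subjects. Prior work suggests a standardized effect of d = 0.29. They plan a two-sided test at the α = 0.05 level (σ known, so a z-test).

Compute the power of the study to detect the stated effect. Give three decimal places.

Noncentrality parameter: δ = d·√n = 0.29 × √88 = 2.7204
Two-sided α = 0.05 → critical value z_{0.025} = 1.960.
Power = Φ(δ − 1.960) + Φ(−δ − 1.960) = Φ(0.760) + Φ(-4.680) = 0.7765 + 0.0000 = 0.7765.

Power ≈ 0.777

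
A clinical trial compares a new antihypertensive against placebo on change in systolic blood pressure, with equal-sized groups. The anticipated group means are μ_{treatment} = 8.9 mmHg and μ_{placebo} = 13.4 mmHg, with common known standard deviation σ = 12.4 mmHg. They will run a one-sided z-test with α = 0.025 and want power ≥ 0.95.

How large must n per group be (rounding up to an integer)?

Standardized effect: d = |μ_{treatment} − μ_{placebo}| / σ = |8.9 − 13.4| / 12.4 = 0.3629
Set Φ(δ − 1.960) = 0.95; then δ − 1.960 = Φ⁻¹(0.95) = 1.645, giving δ = 3.605.
δ = d·√(n/2) ⇒ n = 2(δ/d)² = 2 × (3.605 / 0.3629)² = 197.34.
Round up to the next whole unit.

n = 198 per group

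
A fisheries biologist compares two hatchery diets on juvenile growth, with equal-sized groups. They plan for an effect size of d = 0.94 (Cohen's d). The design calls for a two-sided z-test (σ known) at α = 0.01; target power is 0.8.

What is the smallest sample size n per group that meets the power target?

For power 0.8 need Φ(δ − z_{0.005}) = 0.8, so δ = z_{0.005} + z_{0.20} = 2.576 + 0.842 = 3.417.
(The Φ(−δ − z_{α/2}) term is vanishingly small for δ > 0 and is dropped in the standard sample-size formula.)
δ = d·√(n/2) ⇒ n = 2(δ/d)² = 2 × (3.417 / 0.94)² = 26.43.
Rounding up, n = 27 per group.

n = 27 per group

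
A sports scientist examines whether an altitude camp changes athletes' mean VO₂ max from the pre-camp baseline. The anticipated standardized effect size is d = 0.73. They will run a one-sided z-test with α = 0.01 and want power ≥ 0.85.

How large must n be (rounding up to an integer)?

n = 22

For power 0.85 need Φ(δ − z_{0.01}) = 0.85, so δ = z_{0.01} + z_{0.15} = 2.326 + 1.036 = 3.363.
δ = d·√n ⇒ n = (δ/d)² = (3.363 / 0.73)² = 21.22.
Rounding up, n = 22.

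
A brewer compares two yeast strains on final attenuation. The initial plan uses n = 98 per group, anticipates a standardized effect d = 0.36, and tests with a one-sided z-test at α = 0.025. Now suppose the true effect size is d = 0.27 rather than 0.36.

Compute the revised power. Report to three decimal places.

Power ≈ 0.472

With d = 0.27: δ = d·√(n/2) = 0.27 × √(98/2) = 1.8900. Critical value z_{0.025} = 1.960.
Revised power = Φ(δ − 1.960) = Φ(-0.070) = 0.4721.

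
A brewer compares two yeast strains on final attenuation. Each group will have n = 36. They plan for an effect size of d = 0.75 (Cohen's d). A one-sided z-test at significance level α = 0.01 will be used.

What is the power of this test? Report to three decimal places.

Noncentrality parameter: δ = d·√(n/2) = 0.75 × √(36/2) = 3.1820
One-sided α = 0.01 → critical value z_{0.01} = 2.326.
Power = Φ(δ − 2.326) = Φ(0.856) = 0.8039.

Power ≈ 0.804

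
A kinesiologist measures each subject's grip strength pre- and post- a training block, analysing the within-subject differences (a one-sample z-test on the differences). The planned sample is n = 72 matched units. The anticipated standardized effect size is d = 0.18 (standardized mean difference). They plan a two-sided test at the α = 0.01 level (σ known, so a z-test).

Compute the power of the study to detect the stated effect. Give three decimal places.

Noncentrality parameter: δ = d·√n = 0.18 × √72 = 1.5274
Critical value for a two-sided test at α = 0.01: z_{α/2} = 2.576.
Power = Φ(δ − 2.576) + Φ(−δ − 2.576) = Φ(-1.048) + Φ(-4.103) = 0.1472 + 0.0000 = 0.1472.

Power ≈ 0.147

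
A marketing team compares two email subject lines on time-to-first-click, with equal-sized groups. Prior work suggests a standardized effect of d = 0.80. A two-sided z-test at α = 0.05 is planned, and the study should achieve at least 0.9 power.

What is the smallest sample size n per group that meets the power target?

n = 33 per group

For power 0.9 need Φ(δ − z_{0.025}) = 0.9, so δ = z_{0.025} + z_{0.10} = 1.960 + 1.282 = 3.242.
(The Φ(−δ − z_{α/2}) term is vanishingly small for δ > 0 and is dropped in the standard sample-size formula.)
δ = d·√(n/2) ⇒ n = 2(δ/d)² = 2 × (3.242 / 0.80)² = 32.84.
Rounding up, n = 33 per group.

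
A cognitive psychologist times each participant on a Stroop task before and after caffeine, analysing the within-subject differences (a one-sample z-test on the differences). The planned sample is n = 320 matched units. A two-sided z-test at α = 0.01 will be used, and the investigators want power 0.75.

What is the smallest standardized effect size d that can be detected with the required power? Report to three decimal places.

d ≈ 0.182

Required noncentrality: δ = z_{0.005} + z_{0.25} = 2.576 + 0.674 = 3.250.
(Lower-tail contribution to power is negligible for δ > 0.)
δ = d·√n ⇒ d = δ/√n = 3.250/√320 = 0.1817.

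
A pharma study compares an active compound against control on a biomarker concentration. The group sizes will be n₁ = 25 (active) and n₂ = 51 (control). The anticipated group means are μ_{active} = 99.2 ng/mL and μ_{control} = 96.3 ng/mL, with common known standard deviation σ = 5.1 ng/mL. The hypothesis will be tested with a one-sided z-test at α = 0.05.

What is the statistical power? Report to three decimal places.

Power ≈ 0.753

Standardized effect: d = |μ_{active} − μ_{control}| / σ = |99.2 − 96.3| / 5.1 = 0.5686
Noncentrality parameter: δ = d / √(1/n₁ + 1/n₂) = 0.5686 / √(1/25 + 1/51) = 2.3290
Critical value for a one-sided test at α = 0.05: z_α = 1.645.
Power = Φ(δ − 1.645) = Φ(0.684) = 0.7531.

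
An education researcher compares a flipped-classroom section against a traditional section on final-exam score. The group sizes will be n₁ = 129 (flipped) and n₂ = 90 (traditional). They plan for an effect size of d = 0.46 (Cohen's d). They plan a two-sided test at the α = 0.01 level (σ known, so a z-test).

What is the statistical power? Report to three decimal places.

Power ≈ 0.780

Noncentrality parameter: δ = d / √(1/n₁ + 1/n₂) = 0.46 / √(1/129 + 1/90) = 3.3493
Critical value for a two-sided test at α = 0.01: z_{α/2} = 2.576.
Power = Φ(δ − 2.576) + Φ(−δ − 2.576) = Φ(0.773) + Φ(-5.925) = 0.7804 + 0.0000 = 0.7804.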